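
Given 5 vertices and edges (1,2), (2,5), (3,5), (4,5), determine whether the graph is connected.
Yes (BFS from 1 visits [1, 2, 5, 3, 4] — all 5 vertices reached)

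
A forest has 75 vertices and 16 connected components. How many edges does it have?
59 (Each of the 16 component trees on V_i vertices has V_i - 1 edges; summing gives V - C = 75 - 16 = 59)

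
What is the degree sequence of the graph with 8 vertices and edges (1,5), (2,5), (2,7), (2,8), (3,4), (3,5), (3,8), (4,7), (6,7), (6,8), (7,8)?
[4, 4, 3, 3, 3, 2, 2, 1] (degrees: deg(1)=1, deg(2)=3, deg(3)=3, deg(4)=2, deg(5)=3, deg(6)=2, deg(7)=4, deg(8)=4)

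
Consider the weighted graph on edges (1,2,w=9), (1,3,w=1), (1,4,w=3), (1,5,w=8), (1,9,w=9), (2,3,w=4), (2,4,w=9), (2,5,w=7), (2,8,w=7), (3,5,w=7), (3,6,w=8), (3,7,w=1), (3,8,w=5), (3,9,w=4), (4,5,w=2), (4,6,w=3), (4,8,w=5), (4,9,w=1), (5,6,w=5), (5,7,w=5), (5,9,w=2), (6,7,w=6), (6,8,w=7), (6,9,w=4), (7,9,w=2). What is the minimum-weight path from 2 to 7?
5 (path: 2 -> 3 -> 7; weights 4 + 1 = 5)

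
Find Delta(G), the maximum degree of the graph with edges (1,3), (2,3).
2 (attained at vertex 3)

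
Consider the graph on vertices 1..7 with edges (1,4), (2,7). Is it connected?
No, it has 5 components: {1, 4}, {2, 7}, {3}, {5}, {6}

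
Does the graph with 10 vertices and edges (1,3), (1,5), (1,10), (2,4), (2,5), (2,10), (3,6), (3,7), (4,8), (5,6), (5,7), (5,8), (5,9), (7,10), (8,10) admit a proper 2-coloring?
Yes. Partition: {1, 2, 6, 7, 8, 9}, {3, 4, 5, 10}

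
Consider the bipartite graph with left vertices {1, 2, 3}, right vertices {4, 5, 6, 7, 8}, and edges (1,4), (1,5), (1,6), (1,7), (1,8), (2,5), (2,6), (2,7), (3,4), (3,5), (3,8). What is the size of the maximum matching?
3 (matching: (1,6), (2,7), (3,8); upper bound min(|L|,|R|) = min(3,5) = 3)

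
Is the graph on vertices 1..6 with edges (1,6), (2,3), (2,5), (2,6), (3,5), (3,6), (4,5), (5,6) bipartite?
No (odd cycle of length 3: 2 -> 6 -> 5 -> 2)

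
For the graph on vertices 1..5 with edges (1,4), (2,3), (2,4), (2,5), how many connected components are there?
1 (components: {1, 2, 3, 4, 5})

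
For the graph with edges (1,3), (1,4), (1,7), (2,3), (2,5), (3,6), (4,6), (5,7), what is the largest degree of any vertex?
3 (attained at vertices 1, 3)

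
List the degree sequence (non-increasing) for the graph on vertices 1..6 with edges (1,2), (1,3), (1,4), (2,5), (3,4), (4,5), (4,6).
[4, 3, 2, 2, 2, 1] (degrees: deg(1)=3, deg(2)=2, deg(3)=2, deg(4)=4, deg(5)=2, deg(6)=1)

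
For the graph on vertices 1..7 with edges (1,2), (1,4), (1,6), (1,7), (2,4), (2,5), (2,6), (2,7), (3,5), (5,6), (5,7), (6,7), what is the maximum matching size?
3 (matching: (1,6), (2,4), (5,7); upper bound floor(n/2) = floor(7/2) = 3)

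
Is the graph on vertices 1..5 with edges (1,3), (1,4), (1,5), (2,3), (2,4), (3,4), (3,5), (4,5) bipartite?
No (odd cycle of length 3: 3 -> 1 -> 4 -> 3)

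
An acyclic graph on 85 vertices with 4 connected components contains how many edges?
81 (Each of the 4 component trees on V_i vertices has V_i - 1 edges; summing gives V - C = 85 - 4 = 81)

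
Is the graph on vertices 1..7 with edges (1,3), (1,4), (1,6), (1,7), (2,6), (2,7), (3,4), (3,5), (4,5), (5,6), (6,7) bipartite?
No (odd cycle of length 3: 6 -> 1 -> 7 -> 6)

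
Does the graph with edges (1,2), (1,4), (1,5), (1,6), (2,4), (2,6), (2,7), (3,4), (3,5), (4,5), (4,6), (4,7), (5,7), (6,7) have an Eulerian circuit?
Yes (the graph is connected and all 7 vertices have even degree)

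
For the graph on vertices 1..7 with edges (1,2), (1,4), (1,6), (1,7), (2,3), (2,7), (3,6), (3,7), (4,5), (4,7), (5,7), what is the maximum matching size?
3 (matching: (2,7), (3,6), (4,5); upper bound floor(n/2) = floor(7/2) = 3)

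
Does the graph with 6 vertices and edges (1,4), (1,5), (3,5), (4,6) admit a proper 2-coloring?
Yes. Partition: {1, 2, 3, 6}, {4, 5}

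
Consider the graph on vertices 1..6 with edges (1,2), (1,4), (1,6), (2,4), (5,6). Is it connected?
No, it has 2 components: {1, 2, 4, 5, 6}, {3}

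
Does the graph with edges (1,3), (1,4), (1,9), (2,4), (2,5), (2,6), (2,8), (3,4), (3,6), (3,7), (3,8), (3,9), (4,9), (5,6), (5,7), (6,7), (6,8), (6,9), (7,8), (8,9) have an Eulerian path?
No (4 vertices have odd degree: {1, 5, 8, 9}; Eulerian path requires 0 or 2)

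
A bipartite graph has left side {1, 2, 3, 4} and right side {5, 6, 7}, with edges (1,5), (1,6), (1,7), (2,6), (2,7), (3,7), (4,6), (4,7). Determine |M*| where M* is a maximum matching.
3 (matching: (1,5), (2,6), (3,7); upper bound min(|L|,|R|) = min(4,3) = 3)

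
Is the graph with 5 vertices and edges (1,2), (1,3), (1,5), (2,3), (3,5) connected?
No, it has 2 components: {1, 2, 3, 5}, {4}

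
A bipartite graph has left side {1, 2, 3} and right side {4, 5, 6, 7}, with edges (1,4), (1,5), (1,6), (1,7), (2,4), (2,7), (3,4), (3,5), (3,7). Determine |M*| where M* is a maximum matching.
3 (matching: (1,6), (2,7), (3,5); upper bound min(|L|,|R|) = min(3,4) = 3)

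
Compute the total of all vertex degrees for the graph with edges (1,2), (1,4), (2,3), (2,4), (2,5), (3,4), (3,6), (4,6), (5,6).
18 (handshake: sum of degrees = 2|E| = 2 x 9 = 18)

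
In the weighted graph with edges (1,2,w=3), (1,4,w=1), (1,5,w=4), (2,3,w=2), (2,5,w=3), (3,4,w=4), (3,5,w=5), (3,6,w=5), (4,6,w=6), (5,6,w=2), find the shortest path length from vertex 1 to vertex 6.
6 (path: 1 -> 5 -> 6; weights 4 + 2 = 6)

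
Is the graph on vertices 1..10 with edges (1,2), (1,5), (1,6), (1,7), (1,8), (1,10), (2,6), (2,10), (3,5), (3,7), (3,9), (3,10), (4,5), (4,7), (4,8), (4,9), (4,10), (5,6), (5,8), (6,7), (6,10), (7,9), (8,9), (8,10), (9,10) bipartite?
No (odd cycle of length 3: 6 -> 1 -> 10 -> 6)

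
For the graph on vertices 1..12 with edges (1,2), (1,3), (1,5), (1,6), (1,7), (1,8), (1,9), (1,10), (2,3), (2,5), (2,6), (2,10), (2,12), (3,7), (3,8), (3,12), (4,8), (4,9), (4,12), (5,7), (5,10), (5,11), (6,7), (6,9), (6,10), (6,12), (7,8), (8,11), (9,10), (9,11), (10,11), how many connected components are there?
1 (components: {1, 2, 3, 4, 5, 6, 7, 8, 9, 10, 11, 12})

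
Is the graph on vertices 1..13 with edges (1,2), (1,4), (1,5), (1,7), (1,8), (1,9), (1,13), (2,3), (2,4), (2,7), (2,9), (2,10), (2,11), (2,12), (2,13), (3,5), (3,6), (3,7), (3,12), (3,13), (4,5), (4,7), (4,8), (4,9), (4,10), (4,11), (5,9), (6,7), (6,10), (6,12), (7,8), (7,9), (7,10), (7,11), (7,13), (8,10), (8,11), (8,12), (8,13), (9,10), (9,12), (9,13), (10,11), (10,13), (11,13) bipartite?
No (odd cycle of length 3: 4 -> 1 -> 5 -> 4)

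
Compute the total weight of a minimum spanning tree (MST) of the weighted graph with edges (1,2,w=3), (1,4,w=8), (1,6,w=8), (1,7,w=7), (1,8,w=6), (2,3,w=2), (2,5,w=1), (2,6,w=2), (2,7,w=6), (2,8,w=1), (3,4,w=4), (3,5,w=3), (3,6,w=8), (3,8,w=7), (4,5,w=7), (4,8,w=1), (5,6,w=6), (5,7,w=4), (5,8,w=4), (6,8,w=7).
14 (MST edges: (1,2,w=3), (2,3,w=2), (2,5,w=1), (2,6,w=2), (2,8,w=1), (4,8,w=1), (5,7,w=4); sum of weights 3 + 2 + 1 + 2 + 1 + 1 + 4 = 14)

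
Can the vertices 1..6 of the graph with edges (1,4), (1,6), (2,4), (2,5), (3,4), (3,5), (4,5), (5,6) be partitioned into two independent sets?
No (odd cycle of length 3: 5 -> 4 -> 2 -> 5)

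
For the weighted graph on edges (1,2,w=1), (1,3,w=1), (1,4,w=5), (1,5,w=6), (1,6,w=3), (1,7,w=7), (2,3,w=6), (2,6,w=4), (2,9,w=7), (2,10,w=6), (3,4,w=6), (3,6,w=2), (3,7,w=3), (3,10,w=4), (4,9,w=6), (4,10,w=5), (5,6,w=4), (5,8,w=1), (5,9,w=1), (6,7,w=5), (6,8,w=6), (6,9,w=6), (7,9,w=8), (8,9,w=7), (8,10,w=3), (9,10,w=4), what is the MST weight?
21 (MST edges: (1,2,w=1), (1,3,w=1), (1,4,w=5), (3,6,w=2), (3,7,w=3), (3,10,w=4), (5,8,w=1), (5,9,w=1), (8,10,w=3); sum of weights 1 + 1 + 5 + 2 + 3 + 4 + 1 + 1 + 3 = 21)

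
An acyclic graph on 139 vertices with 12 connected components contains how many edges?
127 (Each of the 12 component trees on V_i vertices has V_i - 1 edges; summing gives V - C = 139 - 12 = 127)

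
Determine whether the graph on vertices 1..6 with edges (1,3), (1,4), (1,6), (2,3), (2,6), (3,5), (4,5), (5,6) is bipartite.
Yes. Partition: {1, 2, 5}, {3, 4, 6}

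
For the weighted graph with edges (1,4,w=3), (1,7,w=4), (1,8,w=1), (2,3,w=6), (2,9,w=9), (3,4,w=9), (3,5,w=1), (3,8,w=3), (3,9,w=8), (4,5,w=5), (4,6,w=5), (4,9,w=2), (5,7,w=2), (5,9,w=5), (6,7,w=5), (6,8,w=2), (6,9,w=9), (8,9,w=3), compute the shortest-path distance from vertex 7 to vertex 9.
7 (path: 7 -> 5 -> 9; weights 2 + 5 = 7)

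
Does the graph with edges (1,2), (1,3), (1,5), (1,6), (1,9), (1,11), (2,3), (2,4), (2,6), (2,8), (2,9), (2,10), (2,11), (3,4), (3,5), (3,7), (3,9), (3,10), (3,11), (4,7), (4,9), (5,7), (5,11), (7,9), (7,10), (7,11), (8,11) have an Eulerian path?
Yes (the graph is connected and exactly 2 vertices have odd degree: {9, 10}; any Eulerian path must start and end at those)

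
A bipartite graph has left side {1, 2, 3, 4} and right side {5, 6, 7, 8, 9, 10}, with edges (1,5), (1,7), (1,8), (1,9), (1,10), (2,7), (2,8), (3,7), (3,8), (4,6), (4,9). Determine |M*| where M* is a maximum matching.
4 (matching: (1,10), (2,8), (3,7), (4,9); upper bound min(|L|,|R|) = min(4,6) = 4)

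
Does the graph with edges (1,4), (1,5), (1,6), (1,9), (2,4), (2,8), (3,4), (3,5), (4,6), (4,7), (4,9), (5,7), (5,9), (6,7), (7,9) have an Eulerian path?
Yes (the graph is connected and exactly 2 vertices have odd degree: {6, 8}; any Eulerian path must start and end at those)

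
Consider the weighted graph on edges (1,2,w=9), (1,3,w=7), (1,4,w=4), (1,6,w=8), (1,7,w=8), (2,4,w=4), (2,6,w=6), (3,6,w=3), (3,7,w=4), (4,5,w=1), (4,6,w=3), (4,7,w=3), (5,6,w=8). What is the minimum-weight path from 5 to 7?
4 (path: 5 -> 4 -> 7; weights 1 + 3 = 4)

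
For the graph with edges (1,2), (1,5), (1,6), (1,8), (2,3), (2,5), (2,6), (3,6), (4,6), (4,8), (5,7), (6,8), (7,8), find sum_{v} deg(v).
26 (handshake: sum of degrees = 2|E| = 2 x 13 = 26)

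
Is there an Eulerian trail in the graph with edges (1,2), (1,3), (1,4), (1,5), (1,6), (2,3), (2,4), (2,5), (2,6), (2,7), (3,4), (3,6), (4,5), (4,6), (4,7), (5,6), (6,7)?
Yes (the graph is connected and exactly 2 vertices have odd degree: {1, 7}; any Eulerian path must start and end at those)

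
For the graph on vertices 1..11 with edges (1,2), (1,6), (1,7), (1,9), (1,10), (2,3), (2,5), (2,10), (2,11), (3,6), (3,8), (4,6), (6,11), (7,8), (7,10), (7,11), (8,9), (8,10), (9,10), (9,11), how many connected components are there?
1 (components: {1, 2, 3, 4, 5, 6, 7, 8, 9, 10, 11})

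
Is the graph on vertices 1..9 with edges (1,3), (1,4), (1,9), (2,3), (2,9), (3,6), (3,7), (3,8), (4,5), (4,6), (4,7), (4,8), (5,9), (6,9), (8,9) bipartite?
Yes. Partition: {1, 2, 5, 6, 7, 8}, {3, 4, 9}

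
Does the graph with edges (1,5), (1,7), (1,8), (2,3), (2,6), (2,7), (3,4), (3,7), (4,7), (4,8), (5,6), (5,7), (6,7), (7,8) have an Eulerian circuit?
No (8 vertices have odd degree: {1, 2, 3, 4, 5, 6, 7, 8}; Eulerian circuit requires 0)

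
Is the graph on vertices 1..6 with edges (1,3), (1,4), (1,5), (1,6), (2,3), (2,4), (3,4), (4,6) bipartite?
No (odd cycle of length 3: 3 -> 1 -> 4 -> 3)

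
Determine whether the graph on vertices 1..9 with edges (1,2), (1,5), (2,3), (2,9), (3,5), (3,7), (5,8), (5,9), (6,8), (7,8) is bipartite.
Yes. Partition: {1, 3, 4, 8, 9}, {2, 5, 6, 7}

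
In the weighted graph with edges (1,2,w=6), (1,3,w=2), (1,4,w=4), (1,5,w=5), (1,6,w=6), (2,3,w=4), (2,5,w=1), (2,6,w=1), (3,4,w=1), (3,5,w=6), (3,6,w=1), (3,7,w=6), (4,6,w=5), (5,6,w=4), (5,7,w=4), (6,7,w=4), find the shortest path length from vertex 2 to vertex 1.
4 (path: 2 -> 6 -> 3 -> 1; weights 1 + 1 + 2 = 4)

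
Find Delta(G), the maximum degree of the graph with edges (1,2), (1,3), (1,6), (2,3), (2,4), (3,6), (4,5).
3 (attained at vertices 1, 2, 3)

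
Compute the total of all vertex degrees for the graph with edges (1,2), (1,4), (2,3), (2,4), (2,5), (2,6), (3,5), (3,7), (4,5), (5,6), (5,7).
22 (handshake: sum of degrees = 2|E| = 2 x 11 = 22)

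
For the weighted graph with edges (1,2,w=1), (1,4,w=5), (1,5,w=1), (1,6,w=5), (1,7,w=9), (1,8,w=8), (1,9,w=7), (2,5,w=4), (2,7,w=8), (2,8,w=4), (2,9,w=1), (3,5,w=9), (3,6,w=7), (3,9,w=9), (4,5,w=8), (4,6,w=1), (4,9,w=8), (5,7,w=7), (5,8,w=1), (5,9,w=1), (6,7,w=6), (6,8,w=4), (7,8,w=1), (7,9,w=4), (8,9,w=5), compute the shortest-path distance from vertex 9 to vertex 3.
9 (path: 9 -> 3; weights 9 = 9)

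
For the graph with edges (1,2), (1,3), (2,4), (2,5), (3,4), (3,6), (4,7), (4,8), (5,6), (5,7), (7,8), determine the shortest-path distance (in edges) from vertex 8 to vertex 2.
2 (path: 8 -> 4 -> 2, 2 edges)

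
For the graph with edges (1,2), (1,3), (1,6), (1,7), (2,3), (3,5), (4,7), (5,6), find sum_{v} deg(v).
16 (handshake: sum of degrees = 2|E| = 2 x 8 = 16)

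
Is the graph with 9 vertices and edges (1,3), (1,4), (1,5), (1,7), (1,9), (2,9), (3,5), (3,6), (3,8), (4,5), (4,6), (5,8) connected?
Yes (BFS from 1 visits [1, 3, 4, 5, 7, 9, 6, 8, 2] — all 9 vertices reached)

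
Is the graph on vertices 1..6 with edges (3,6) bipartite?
Yes. Partition: {1, 2, 3, 4, 5}, {6}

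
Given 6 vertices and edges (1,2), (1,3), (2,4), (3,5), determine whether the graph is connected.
No, it has 2 components: {1, 2, 3, 4, 5}, {6}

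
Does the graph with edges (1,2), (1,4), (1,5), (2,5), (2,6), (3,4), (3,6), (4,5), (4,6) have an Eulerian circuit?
No (4 vertices have odd degree: {1, 2, 5, 6}; Eulerian circuit requires 0)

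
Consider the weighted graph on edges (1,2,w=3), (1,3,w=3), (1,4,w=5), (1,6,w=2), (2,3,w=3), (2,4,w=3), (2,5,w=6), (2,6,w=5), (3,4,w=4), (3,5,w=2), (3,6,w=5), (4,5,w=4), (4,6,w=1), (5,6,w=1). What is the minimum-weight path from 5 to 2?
5 (path: 5 -> 3 -> 2; weights 2 + 3 = 5)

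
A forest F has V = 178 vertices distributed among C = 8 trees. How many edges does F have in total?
170 (Each of the 8 component trees on V_i vertices has V_i - 1 edges; summing gives V - C = 178 - 8 = 170)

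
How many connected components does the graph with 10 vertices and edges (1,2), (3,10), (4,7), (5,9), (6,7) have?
5 (components: {1, 2}, {3, 10}, {4, 6, 7}, {5, 9}, {8})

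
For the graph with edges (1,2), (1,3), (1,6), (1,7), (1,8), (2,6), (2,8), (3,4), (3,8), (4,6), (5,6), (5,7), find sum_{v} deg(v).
24 (handshake: sum of degrees = 2|E| = 2 x 12 = 24)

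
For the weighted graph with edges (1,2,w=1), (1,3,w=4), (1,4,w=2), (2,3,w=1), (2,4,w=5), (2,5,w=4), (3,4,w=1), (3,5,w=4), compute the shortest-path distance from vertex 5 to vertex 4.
5 (path: 5 -> 3 -> 4; weights 4 + 1 = 5)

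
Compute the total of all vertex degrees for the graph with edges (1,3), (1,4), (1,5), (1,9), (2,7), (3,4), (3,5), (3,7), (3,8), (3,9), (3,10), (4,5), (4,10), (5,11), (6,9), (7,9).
32 (handshake: sum of degrees = 2|E| = 2 x 16 = 32)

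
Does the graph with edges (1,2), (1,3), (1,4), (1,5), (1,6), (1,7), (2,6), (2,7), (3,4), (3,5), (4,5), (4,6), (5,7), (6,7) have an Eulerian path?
Yes (the graph is connected and exactly 2 vertices have odd degree: {2, 3}; any Eulerian path must start and end at those)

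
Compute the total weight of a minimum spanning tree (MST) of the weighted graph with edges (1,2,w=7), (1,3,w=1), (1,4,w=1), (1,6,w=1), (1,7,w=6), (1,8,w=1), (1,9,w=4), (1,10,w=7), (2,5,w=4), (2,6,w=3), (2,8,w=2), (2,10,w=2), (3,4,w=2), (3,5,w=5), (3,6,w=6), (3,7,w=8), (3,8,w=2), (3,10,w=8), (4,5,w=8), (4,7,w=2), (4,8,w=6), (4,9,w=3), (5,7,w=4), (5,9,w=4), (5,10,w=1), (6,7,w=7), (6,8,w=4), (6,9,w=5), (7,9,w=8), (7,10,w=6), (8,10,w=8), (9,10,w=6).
14 (MST edges: (1,3,w=1), (1,4,w=1), (1,6,w=1), (1,8,w=1), (2,8,w=2), (2,10,w=2), (4,7,w=2), (4,9,w=3), (5,10,w=1); sum of weights 1 + 1 + 1 + 1 + 2 + 2 + 2 + 3 + 1 = 14)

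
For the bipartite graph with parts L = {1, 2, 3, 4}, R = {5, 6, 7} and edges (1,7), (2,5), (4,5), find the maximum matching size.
2 (matching: (1,7), (2,5); upper bound min(|L|,|R|) = min(4,3) = 3)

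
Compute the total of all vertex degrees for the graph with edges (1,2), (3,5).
4 (handshake: sum of degrees = 2|E| = 2 x 2 = 4)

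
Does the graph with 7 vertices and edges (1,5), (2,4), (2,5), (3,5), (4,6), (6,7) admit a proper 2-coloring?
Yes. Partition: {1, 2, 3, 6}, {4, 5, 7}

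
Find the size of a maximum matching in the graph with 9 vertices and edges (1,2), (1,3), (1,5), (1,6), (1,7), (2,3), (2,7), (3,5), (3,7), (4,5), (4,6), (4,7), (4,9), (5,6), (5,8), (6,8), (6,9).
4 (matching: (1,5), (3,7), (4,9), (6,8); upper bound floor(n/2) = floor(9/2) = 4)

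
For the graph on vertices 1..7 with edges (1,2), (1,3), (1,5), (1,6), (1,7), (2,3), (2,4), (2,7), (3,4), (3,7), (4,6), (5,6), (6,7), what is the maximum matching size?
3 (matching: (1,5), (2,4), (6,7); upper bound floor(n/2) = floor(7/2) = 3)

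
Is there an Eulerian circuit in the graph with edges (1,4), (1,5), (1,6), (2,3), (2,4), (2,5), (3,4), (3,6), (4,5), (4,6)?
No (6 vertices have odd degree: {1, 2, 3, 4, 5, 6}; Eulerian circuit requires 0)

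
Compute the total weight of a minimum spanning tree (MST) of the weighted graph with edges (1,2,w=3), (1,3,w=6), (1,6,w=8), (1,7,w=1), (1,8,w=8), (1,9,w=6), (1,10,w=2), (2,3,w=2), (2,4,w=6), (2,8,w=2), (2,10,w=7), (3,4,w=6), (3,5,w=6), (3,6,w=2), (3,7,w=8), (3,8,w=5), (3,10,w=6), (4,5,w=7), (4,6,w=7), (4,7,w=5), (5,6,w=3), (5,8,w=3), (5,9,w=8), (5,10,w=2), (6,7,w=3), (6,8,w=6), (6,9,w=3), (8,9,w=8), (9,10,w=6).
22 (MST edges: (1,2,w=3), (1,7,w=1), (1,10,w=2), (2,3,w=2), (2,8,w=2), (3,6,w=2), (4,7,w=5), (5,10,w=2), (6,9,w=3); sum of weights 3 + 1 + 2 + 2 + 2 + 2 + 5 + 2 + 3 = 22)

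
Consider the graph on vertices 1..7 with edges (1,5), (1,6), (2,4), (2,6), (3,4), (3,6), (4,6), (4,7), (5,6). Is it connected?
Yes (BFS from 1 visits [1, 5, 6, 2, 3, 4, 7] — all 7 vertices reached)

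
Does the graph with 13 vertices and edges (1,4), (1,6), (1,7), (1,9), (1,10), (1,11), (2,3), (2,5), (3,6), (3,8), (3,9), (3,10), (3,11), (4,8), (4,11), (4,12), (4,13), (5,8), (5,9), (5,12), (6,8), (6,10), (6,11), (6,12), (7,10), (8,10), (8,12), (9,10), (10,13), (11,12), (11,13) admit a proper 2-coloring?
No (odd cycle of length 3: 10 -> 1 -> 9 -> 10)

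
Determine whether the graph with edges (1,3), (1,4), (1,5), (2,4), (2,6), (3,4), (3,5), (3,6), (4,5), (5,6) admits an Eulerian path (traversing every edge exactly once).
Yes (the graph is connected and exactly 2 vertices have odd degree: {1, 6}; any Eulerian path must start and end at those)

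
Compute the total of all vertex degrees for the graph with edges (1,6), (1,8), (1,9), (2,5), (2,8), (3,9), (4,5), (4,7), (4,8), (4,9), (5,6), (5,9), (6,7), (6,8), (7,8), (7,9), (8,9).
34 (handshake: sum of degrees = 2|E| = 2 x 17 = 34)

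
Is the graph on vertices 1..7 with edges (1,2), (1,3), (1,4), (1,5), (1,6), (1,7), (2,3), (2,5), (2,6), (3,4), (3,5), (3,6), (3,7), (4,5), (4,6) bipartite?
No (odd cycle of length 3: 6 -> 1 -> 3 -> 6)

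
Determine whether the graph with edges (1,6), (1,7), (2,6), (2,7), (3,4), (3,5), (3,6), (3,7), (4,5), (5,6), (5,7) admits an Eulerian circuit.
Yes (the graph is connected and all 7 vertices have even degree)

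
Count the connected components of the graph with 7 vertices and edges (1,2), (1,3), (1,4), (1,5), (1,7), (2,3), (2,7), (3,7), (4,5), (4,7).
2 (components: {1, 2, 3, 4, 5, 7}, {6})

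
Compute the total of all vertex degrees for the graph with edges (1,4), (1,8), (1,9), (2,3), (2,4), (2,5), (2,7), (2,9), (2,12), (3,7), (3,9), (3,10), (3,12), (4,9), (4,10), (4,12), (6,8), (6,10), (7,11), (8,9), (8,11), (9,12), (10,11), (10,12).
48 (handshake: sum of degrees = 2|E| = 2 x 24 = 48)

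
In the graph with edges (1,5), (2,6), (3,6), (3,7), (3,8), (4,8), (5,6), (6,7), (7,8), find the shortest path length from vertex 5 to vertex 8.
3 (path: 5 -> 6 -> 3 -> 8, 3 edges)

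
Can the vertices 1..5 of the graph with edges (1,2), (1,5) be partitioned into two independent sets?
Yes. Partition: {1, 3, 4}, {2, 5}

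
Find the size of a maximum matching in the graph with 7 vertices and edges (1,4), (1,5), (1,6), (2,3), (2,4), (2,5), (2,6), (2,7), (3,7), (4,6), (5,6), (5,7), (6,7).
3 (matching: (1,5), (3,7), (4,6); upper bound floor(n/2) = floor(7/2) = 3)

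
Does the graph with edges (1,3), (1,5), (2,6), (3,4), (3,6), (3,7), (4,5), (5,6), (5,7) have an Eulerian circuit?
No (2 vertices have odd degree: {2, 6}; Eulerian circuit requires 0)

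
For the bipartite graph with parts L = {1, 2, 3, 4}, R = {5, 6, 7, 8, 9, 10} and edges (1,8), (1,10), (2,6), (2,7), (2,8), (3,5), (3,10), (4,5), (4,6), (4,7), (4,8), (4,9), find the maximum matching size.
4 (matching: (1,8), (2,7), (3,10), (4,9); upper bound min(|L|,|R|) = min(4,6) = 4)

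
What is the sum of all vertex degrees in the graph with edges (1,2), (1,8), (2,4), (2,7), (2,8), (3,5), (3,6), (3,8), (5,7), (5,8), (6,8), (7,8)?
24 (handshake: sum of degrees = 2|E| = 2 x 12 = 24)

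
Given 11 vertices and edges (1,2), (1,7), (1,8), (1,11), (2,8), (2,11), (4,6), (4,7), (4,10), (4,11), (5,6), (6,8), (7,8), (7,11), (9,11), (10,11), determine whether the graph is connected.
No, it has 2 components: {1, 2, 4, 5, 6, 7, 8, 9, 10, 11}, {3}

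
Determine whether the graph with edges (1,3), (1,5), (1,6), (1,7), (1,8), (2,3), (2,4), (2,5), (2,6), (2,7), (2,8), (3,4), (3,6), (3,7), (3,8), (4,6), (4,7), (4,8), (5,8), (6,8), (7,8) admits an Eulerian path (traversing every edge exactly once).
No (6 vertices have odd degree: {1, 4, 5, 6, 7, 8}; Eulerian path requires 0 or 2)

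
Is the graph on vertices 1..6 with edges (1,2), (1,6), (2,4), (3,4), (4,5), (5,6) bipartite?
No (odd cycle of length 5: 4 -> 2 -> 1 -> 6 -> 5 -> 4)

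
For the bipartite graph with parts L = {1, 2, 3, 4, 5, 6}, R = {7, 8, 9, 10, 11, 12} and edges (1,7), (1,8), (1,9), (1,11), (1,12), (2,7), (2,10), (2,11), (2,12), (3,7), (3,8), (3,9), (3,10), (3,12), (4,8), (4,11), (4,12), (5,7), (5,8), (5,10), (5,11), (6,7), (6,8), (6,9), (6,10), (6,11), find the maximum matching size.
6 (matching: (1,12), (2,11), (3,10), (4,8), (5,7), (6,9); upper bound min(|L|,|R|) = min(6,6) = 6)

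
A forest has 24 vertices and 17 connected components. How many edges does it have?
7 (Each of the 17 component trees on V_i vertices has V_i - 1 edges; summing gives V - C = 24 - 17 = 7)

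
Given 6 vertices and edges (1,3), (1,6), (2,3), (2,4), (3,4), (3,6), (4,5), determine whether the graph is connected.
Yes (BFS from 1 visits [1, 3, 6, 2, 4, 5] — all 6 vertices reached)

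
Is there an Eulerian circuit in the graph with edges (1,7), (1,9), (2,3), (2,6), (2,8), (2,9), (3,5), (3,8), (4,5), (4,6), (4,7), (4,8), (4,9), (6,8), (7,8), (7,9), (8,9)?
No (4 vertices have odd degree: {3, 4, 6, 9}; Eulerian circuit requires 0)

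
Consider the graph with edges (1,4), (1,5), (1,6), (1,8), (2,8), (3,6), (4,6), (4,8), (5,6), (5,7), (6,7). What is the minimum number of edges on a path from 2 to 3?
4 (path: 2 -> 8 -> 4 -> 6 -> 3, 4 edges)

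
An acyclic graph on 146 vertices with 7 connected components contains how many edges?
139 (Each of the 7 component trees on V_i vertices has V_i - 1 edges; summing gives V - C = 146 - 7 = 139)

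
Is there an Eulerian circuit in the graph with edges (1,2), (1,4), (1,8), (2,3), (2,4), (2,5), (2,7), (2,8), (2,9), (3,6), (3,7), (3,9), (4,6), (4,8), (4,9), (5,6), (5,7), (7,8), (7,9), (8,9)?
No (8 vertices have odd degree: {1, 2, 4, 5, 6, 7, 8, 9}; Eulerian circuit requires 0)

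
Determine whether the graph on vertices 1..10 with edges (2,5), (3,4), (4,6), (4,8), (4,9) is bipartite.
Yes. Partition: {1, 2, 3, 6, 7, 8, 9, 10}, {4, 5}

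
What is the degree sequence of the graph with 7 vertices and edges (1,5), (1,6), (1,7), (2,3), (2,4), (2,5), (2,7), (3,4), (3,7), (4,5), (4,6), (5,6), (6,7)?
[4, 4, 4, 4, 4, 3, 3] (degrees: deg(1)=3, deg(2)=4, deg(3)=3, deg(4)=4, deg(5)=4, deg(6)=4, deg(7)=4)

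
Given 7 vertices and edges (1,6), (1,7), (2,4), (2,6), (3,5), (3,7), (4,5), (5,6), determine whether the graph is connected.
Yes (BFS from 1 visits [1, 6, 7, 2, 5, 3, 4] — all 7 vertices reached)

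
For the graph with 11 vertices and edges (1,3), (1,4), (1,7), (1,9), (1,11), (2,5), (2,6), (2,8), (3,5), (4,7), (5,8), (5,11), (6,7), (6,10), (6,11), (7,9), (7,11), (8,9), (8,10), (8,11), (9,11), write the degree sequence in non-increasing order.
[6, 5, 5, 5, 4, 4, 4, 3, 2, 2, 2] (degrees: deg(1)=5, deg(2)=3, deg(3)=2, deg(4)=2, deg(5)=4, deg(6)=4, deg(7)=5, deg(8)=5, deg(9)=4, deg(10)=2, deg(11)=6)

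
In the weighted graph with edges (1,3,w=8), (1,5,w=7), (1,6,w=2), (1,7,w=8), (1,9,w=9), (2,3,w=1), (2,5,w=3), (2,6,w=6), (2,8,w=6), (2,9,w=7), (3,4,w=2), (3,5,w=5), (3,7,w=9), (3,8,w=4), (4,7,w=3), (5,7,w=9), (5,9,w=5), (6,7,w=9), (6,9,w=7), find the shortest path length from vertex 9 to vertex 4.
10 (path: 9 -> 2 -> 3 -> 4; weights 7 + 1 + 2 = 10)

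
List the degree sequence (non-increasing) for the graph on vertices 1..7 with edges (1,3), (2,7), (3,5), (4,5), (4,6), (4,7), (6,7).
[3, 3, 2, 2, 2, 1, 1] (degrees: deg(1)=1, deg(2)=1, deg(3)=2, deg(4)=3, deg(5)=2, deg(6)=2, deg(7)=3)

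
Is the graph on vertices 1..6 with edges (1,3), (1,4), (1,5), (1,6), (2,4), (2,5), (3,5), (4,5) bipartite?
No (odd cycle of length 3: 4 -> 1 -> 5 -> 4)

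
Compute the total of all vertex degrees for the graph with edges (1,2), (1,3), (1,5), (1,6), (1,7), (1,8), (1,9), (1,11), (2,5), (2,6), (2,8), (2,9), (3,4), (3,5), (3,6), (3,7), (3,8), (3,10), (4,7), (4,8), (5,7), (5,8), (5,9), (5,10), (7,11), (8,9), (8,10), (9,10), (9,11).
58 (handshake: sum of degrees = 2|E| = 2 x 29 = 58)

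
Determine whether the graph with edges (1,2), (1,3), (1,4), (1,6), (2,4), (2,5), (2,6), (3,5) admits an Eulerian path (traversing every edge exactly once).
Yes — and in fact it has an Eulerian circuit (the graph is connected and all 6 vertices have even degree)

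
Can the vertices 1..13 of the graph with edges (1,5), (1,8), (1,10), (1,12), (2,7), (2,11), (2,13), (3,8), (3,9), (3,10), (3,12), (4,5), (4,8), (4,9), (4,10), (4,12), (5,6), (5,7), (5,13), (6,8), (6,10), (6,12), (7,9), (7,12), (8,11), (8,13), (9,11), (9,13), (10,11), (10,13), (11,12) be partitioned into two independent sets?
Yes. Partition: {1, 3, 4, 6, 7, 11, 13}, {2, 5, 8, 9, 10, 12}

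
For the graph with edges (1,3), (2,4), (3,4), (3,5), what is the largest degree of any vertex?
3 (attained at vertex 3)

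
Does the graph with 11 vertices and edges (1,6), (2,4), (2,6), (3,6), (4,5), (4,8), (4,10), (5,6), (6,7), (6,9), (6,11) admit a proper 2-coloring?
Yes. Partition: {1, 2, 3, 5, 7, 8, 9, 10, 11}, {4, 6}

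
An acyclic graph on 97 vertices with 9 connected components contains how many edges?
88 (Each of the 9 component trees on V_i vertices has V_i - 1 edges; summing gives V - C = 97 - 9 = 88)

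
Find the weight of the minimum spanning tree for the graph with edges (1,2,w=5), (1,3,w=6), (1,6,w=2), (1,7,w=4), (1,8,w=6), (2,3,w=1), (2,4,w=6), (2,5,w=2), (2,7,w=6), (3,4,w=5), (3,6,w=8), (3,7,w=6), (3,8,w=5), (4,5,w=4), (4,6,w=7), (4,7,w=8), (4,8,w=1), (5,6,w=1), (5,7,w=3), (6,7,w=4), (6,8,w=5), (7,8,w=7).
14 (MST edges: (1,6,w=2), (2,3,w=1), (2,5,w=2), (4,5,w=4), (4,8,w=1), (5,6,w=1), (5,7,w=3); sum of weights 2 + 1 + 2 + 4 + 1 + 1 + 3 = 14)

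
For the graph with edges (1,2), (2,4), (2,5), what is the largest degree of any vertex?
3 (attained at vertex 2)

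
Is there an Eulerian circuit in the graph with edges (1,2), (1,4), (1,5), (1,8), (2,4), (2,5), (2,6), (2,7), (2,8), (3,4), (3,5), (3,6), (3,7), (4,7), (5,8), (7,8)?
Yes (the graph is connected and all 8 vertices have even degree)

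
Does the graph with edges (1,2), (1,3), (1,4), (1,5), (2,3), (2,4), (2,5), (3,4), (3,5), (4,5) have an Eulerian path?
Yes — and in fact it has an Eulerian circuit (the graph is connected and all 5 vertices have even degree)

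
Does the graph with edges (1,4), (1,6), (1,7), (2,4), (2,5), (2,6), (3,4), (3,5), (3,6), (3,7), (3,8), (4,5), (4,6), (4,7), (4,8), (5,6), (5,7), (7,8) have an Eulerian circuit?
No (8 vertices have odd degree: {1, 2, 3, 4, 5, 6, 7, 8}; Eulerian circuit requires 0)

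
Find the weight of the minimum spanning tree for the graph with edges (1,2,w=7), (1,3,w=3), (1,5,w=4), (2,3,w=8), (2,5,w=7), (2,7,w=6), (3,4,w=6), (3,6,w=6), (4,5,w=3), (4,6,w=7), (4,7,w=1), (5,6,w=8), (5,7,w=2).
22 (MST edges: (1,3,w=3), (1,5,w=4), (2,7,w=6), (3,6,w=6), (4,7,w=1), (5,7,w=2); sum of weights 3 + 4 + 6 + 6 + 1 + 2 = 22)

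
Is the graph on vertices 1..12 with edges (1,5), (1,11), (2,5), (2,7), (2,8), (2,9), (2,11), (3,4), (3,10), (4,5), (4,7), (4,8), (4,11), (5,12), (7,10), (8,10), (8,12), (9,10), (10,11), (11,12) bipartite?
Yes. Partition: {1, 2, 4, 6, 10, 12}, {3, 5, 7, 8, 9, 11}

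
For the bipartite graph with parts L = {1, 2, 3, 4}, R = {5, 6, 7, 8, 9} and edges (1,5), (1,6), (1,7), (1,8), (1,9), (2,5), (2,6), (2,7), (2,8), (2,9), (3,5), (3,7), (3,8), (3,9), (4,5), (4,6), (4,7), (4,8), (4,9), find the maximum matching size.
4 (matching: (1,9), (2,8), (3,7), (4,6); upper bound min(|L|,|R|) = min(4,5) = 4)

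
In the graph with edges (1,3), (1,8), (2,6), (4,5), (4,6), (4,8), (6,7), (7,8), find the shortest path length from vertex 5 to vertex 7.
3 (path: 5 -> 4 -> 8 -> 7, 3 edges)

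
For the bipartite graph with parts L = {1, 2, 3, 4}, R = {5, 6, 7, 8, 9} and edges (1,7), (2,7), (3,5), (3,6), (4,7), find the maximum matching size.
2 (matching: (1,7), (3,6); upper bound min(|L|,|R|) = min(4,5) = 4)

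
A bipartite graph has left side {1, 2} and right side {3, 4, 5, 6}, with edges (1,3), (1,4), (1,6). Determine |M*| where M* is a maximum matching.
1 (matching: (1,6); upper bound min(|L|,|R|) = min(2,4) = 2)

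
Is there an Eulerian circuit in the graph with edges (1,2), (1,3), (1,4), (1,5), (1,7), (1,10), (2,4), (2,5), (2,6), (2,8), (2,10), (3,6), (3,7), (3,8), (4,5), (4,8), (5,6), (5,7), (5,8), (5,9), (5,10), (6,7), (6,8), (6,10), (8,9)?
Yes (the graph is connected and all 10 vertices have even degree)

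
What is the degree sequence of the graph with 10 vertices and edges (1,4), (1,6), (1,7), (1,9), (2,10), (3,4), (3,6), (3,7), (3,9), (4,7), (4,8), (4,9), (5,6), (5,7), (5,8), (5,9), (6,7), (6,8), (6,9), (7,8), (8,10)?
[6, 6, 5, 5, 5, 4, 4, 4, 2, 1] (degrees: deg(1)=4, deg(2)=1, deg(3)=4, deg(4)=5, deg(5)=4, deg(6)=6, deg(7)=6, deg(8)=5, deg(9)=5, deg(10)=2)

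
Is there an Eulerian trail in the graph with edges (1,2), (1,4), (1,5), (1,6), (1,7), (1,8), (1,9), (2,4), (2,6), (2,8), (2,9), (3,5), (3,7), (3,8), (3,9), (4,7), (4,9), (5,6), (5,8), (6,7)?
Yes (the graph is connected and exactly 2 vertices have odd degree: {1, 2}; any Eulerian path must start and end at those)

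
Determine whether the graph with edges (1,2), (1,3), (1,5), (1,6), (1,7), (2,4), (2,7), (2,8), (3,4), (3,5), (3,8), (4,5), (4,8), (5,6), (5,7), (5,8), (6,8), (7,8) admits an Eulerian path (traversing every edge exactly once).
Yes (the graph is connected and exactly 2 vertices have odd degree: {1, 6}; any Eulerian path must start and end at those)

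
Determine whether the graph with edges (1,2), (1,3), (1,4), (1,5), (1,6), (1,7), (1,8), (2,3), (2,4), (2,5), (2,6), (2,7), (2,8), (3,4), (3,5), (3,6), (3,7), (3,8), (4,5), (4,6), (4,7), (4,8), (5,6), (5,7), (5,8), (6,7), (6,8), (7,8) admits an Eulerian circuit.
No (8 vertices have odd degree: {1, 2, 3, 4, 5, 6, 7, 8}; Eulerian circuit requires 0)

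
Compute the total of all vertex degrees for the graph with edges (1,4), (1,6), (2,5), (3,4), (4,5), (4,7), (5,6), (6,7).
16 (handshake: sum of degrees = 2|E| = 2 x 8 = 16)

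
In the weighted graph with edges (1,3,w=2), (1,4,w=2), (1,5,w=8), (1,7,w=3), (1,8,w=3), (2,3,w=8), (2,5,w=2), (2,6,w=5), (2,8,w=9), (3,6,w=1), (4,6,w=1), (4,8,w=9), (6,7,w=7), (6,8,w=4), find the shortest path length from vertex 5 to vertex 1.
8 (path: 5 -> 1; weights 8 = 8)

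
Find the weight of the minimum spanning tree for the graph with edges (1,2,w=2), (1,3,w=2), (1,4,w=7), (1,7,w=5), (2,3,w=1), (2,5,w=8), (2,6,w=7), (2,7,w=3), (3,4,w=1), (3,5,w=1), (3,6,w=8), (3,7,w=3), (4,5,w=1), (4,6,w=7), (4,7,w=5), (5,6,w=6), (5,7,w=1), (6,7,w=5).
11 (MST edges: (1,2,w=2), (2,3,w=1), (3,4,w=1), (3,5,w=1), (5,7,w=1), (6,7,w=5); sum of weights 2 + 1 + 1 + 1 + 1 + 5 = 11)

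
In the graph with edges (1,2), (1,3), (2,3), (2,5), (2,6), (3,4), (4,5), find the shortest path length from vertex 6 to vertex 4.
3 (path: 6 -> 2 -> 5 -> 4, 3 edges)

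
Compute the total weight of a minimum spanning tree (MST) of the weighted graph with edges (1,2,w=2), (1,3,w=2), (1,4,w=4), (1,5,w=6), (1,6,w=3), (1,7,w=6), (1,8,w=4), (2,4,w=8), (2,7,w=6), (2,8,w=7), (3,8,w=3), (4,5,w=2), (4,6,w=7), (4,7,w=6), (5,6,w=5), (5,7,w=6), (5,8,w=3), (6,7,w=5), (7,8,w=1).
16 (MST edges: (1,2,w=2), (1,3,w=2), (1,6,w=3), (3,8,w=3), (4,5,w=2), (5,8,w=3), (7,8,w=1); sum of weights 2 + 2 + 3 + 3 + 2 + 3 + 1 = 16)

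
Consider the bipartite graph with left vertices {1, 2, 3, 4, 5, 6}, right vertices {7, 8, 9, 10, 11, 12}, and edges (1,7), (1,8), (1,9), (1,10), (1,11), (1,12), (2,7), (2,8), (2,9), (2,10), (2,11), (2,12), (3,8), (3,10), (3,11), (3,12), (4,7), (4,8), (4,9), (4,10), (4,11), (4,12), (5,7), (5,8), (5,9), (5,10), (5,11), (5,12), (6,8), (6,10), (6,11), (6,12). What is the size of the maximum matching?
6 (matching: (1,12), (2,11), (3,10), (4,9), (5,7), (6,8); upper bound min(|L|,|R|) = min(6,6) = 6)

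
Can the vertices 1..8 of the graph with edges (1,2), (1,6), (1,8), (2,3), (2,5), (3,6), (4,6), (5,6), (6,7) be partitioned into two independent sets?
Yes. Partition: {1, 3, 4, 5, 7}, {2, 6, 8}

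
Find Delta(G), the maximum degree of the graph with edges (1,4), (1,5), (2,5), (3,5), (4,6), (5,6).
4 (attained at vertex 5)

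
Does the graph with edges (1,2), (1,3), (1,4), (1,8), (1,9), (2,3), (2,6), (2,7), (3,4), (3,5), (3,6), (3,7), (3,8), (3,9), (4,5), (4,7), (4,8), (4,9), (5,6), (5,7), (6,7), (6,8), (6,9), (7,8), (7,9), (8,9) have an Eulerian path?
Yes (the graph is connected and exactly 2 vertices have odd degree: {1, 7}; any Eulerian path must start and end at those)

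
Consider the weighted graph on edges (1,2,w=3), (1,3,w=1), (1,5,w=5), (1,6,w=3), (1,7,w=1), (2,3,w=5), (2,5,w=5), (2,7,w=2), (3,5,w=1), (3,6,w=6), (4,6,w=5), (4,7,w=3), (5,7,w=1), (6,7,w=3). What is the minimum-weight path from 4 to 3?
5 (path: 4 -> 7 -> 5 -> 3; weights 3 + 1 + 1 = 5)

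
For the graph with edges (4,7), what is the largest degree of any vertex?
1 (attained at vertices 4, 7)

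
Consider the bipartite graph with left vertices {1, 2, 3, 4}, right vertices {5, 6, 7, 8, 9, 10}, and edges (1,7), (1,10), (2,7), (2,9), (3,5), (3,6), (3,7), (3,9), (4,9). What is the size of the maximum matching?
4 (matching: (1,10), (2,7), (3,6), (4,9); upper bound min(|L|,|R|) = min(4,6) = 4)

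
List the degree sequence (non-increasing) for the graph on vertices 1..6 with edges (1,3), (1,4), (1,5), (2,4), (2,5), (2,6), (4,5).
[3, 3, 3, 3, 1, 1] (degrees: deg(1)=3, deg(2)=3, deg(3)=1, deg(4)=3, deg(5)=3, deg(6)=1)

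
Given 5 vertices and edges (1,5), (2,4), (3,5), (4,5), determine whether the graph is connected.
Yes (BFS from 1 visits [1, 5, 3, 4, 2] — all 5 vertices reached)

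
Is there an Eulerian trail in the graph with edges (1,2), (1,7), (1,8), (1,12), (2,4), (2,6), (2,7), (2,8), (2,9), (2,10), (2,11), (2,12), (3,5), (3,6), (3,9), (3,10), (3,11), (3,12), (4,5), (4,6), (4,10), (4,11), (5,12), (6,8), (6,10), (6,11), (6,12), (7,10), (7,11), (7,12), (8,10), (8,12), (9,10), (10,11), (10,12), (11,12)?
No (10 vertices have odd degree: {2, 4, 5, 6, 7, 8, 9, 10, 11, 12}; Eulerian path requires 0 or 2)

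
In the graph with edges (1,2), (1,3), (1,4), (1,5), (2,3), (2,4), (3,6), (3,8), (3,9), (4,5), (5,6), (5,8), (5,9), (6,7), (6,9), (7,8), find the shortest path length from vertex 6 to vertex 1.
2 (path: 6 -> 5 -> 1, 2 edges)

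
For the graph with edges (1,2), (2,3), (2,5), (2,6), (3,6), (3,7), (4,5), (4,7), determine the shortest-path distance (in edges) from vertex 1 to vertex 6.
2 (path: 1 -> 2 -> 6, 2 edges)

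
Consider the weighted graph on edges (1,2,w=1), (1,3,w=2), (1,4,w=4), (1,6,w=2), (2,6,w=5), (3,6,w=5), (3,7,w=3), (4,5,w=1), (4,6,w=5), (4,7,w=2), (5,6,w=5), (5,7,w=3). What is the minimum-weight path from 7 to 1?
5 (path: 7 -> 3 -> 1; weights 3 + 2 = 5)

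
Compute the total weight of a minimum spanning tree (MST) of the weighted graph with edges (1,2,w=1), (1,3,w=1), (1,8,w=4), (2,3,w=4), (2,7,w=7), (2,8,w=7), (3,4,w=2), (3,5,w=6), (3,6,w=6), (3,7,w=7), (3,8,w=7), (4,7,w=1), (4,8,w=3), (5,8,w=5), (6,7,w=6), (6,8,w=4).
17 (MST edges: (1,2,w=1), (1,3,w=1), (3,4,w=2), (4,7,w=1), (4,8,w=3), (5,8,w=5), (6,8,w=4); sum of weights 1 + 1 + 2 + 1 + 3 + 5 + 4 = 17)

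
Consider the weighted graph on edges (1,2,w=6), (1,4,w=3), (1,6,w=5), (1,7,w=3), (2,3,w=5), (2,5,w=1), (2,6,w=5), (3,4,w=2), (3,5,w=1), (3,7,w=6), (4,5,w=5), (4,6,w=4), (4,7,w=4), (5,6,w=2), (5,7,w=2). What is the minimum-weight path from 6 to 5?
2 (path: 6 -> 5; weights 2 = 2)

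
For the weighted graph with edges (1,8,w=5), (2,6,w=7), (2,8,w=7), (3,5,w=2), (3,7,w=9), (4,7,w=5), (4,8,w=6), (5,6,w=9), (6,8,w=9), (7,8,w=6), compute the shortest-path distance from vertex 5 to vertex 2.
16 (path: 5 -> 6 -> 2; weights 9 + 7 = 16)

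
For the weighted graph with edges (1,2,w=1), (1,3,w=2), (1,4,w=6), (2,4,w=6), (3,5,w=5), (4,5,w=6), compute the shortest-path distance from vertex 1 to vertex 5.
7 (path: 1 -> 3 -> 5; weights 2 + 5 = 7)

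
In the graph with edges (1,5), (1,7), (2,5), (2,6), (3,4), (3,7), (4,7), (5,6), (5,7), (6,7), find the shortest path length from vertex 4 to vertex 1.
2 (path: 4 -> 7 -> 1, 2 edges)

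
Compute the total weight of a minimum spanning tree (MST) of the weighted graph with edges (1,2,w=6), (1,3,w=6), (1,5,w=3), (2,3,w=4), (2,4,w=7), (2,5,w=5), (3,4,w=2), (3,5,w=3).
12 (MST edges: (1,5,w=3), (2,3,w=4), (3,4,w=2), (3,5,w=3); sum of weights 3 + 4 + 2 + 3 = 12)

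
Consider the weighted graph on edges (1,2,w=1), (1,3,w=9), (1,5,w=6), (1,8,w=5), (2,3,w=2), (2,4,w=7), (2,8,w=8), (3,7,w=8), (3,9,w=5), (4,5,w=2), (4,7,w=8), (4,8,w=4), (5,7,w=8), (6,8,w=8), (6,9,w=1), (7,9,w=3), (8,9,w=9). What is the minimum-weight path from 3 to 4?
9 (path: 3 -> 2 -> 4; weights 2 + 7 = 9)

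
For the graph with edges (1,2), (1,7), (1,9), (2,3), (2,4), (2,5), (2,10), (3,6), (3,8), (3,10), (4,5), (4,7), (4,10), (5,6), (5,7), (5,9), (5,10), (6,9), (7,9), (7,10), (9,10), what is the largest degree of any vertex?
6 (attained at vertices 5, 10)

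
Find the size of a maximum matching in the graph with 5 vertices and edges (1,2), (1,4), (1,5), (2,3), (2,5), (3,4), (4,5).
2 (matching: (2,3), (4,5); upper bound floor(n/2) = floor(5/2) = 2)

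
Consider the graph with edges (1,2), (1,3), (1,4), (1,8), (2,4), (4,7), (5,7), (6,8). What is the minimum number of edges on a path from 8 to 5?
4 (path: 8 -> 1 -> 4 -> 7 -> 5, 4 edges)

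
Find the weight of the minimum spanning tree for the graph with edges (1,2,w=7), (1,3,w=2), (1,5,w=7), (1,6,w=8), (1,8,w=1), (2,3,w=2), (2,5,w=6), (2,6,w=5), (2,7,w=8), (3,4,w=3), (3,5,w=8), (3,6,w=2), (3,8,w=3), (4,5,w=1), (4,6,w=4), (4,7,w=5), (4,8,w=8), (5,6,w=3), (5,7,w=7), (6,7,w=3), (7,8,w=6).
14 (MST edges: (1,3,w=2), (1,8,w=1), (2,3,w=2), (3,4,w=3), (3,6,w=2), (4,5,w=1), (6,7,w=3); sum of weights 2 + 1 + 2 + 3 + 2 + 1 + 3 = 14)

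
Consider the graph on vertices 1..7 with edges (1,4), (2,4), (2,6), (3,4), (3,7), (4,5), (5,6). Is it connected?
Yes (BFS from 1 visits [1, 4, 2, 3, 5, 6, 7] — all 7 vertices reached)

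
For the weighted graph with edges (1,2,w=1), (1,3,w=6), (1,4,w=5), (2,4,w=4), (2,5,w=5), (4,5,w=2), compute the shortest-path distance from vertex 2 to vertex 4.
4 (path: 2 -> 4; weights 4 = 4)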